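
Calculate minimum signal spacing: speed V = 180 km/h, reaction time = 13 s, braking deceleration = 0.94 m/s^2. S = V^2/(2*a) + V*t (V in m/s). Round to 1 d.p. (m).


V = 180 / 3.6 = 50.0 m/s
Braking distance = 50.0^2 / (2*0.94) = 1329.7872 m
Sighting distance = 50.0 * 13 = 650.0 m
S = 1329.7872 + 650.0 = 1979.8 m

1979.8


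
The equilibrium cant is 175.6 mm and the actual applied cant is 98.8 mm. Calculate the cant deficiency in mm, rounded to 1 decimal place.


Cant deficiency = equilibrium cant - actual cant
CD = 175.6 - 98.8
CD = 76.8 mm

76.8


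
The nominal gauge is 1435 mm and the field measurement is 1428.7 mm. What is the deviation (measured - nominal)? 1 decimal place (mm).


Deviation = measured - nominal
Deviation = 1428.7 - 1435
Deviation = -6.3 mm

-6.3


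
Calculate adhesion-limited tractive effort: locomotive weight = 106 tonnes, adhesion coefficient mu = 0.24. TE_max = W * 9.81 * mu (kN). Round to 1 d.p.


TE_max = W * g * mu
TE_max = 106 * 9.81 * 0.24
TE_max = 1039.86 * 0.24
TE_max = 249.6 kN

249.6


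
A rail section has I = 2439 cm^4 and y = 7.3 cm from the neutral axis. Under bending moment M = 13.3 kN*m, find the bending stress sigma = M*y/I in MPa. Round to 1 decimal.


Convert units:
M = 13.3 kN*m = 13300000 N*mm
y = 7.3 cm = 73 mm
I = 2439 cm^4 = 24390000 mm^4
sigma = 13300000 * 73 / 24390000
sigma = 39.8 MPa

39.8


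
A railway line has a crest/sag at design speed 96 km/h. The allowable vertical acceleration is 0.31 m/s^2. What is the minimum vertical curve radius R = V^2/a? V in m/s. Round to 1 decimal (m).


Convert speed: V = 96 / 3.6 = 26.6667 m/s
V^2 = 711.1111 m^2/s^2
R_v = 711.1111 / 0.31
R_v = 2293.9 m

2293.9


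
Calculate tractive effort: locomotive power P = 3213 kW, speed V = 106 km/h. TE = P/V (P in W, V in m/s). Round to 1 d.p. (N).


Convert: P = 3213 kW = 3213000 W
V = 106 / 3.6 = 29.4444 m/s
TE = 3213000 / 29.4444
TE = 109120.8 N

109120.8


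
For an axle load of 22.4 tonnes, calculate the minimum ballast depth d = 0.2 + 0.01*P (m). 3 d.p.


d = 0.2 + 0.01 * 22.4
d = 0.2 + 0.224
d = 0.424 m

0.424


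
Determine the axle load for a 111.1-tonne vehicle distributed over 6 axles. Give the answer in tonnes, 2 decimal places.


Load per axle = total weight / number of axles
Load = 111.1 / 6
Load = 18.52 tonnes

18.52


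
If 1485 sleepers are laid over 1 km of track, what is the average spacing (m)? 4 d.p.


Spacing = 1000 m / number of sleepers
Spacing = 1000 / 1485
Spacing = 0.6734 m

0.6734


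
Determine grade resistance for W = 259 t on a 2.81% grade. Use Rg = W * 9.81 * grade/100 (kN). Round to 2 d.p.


Rg = W * 9.81 * grade / 100
Rg = 259 * 9.81 * 2.81 / 100
Rg = 2540.79 * 0.0281
Rg = 71.40 kN

71.40


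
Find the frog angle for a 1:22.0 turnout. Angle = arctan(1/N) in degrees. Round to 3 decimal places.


1/N = 1/22.0 = 0.045455
angle = arctan(0.045455) = 0.045423 rad
angle = 0.045423 * 180/pi = 2.603 degrees

2.603


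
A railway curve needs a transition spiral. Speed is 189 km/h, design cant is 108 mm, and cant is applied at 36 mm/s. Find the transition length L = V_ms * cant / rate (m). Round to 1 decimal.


Convert speed: V = 189 / 3.6 = 52.5 m/s
L = 52.5 * 108 / 36
L = 5670.0 / 36
L = 157.5 m

157.5


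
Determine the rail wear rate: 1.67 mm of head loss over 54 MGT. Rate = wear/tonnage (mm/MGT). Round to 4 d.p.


Wear rate = total wear / cumulative tonnage
Rate = 1.67 / 54
Rate = 0.0309 mm/MGT

0.0309


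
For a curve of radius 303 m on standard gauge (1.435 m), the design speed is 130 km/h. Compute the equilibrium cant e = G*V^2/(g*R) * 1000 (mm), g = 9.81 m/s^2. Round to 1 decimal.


Convert speed: V = 130 / 3.6 = 36.1111 m/s
Apply formula: e = 1.435 * 36.1111^2 / (9.81 * 303)
e = 1.435 * 1304.0123 / 2972.43
e = 0.629538 m = 629.5 mm

629.5


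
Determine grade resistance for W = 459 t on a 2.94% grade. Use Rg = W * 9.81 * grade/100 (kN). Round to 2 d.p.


Rg = W * 9.81 * grade / 100
Rg = 459 * 9.81 * 2.94 / 100
Rg = 4502.79 * 0.0294
Rg = 132.38 kN

132.38


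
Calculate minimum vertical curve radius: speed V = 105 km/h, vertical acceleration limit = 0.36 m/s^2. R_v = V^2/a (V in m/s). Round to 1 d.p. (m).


Convert speed: V = 105 / 3.6 = 29.1667 m/s
V^2 = 850.6944 m^2/s^2
R_v = 850.6944 / 0.36
R_v = 2363.0 m

2363.0


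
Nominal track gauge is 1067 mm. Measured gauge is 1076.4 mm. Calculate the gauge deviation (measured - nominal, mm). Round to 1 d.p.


Deviation = measured - nominal
Deviation = 1076.4 - 1067
Deviation = 9.4 mm

9.4


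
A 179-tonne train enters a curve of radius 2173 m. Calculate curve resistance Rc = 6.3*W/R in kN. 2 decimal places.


Rc = 6.3 * W / R
Rc = 6.3 * 179 / 2173
Rc = 1127.7 / 2173
Rc = 0.52 kN

0.52


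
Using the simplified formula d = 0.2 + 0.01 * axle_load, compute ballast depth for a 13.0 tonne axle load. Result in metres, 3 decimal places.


d = 0.2 + 0.01 * 13.0
d = 0.2 + 0.13
d = 0.330 m

0.330


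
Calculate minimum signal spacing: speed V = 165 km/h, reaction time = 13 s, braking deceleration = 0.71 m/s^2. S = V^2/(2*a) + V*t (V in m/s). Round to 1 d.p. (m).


V = 165 / 3.6 = 45.8333 m/s
Braking distance = 45.8333^2 / (2*0.71) = 1479.3623 m
Sighting distance = 45.8333 * 13 = 595.8333 m
S = 1479.3623 + 595.8333 = 2075.2 m

2075.2


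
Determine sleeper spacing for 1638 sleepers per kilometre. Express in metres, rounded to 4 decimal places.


Spacing = 1000 m / number of sleepers
Spacing = 1000 / 1638
Spacing = 0.6105 m

0.6105


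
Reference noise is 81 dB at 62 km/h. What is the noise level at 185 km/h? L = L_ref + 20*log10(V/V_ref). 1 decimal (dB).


V/V_ref = 185 / 62 = 2.983871
log10(2.983871) = 0.47478
20 * 0.47478 = 9.4956
L = 81 + 9.4956 = 90.5 dB

90.5


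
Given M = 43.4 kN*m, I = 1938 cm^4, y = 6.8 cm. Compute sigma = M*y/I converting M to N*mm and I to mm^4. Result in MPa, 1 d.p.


Convert units:
M = 43.4 kN*m = 43400000 N*mm
y = 6.8 cm = 68 mm
I = 1938 cm^4 = 19380000 mm^4
sigma = 43400000 * 68 / 19380000
sigma = 152.3 MPa

152.3


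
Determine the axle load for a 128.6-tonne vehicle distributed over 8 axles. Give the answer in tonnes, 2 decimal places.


Load per axle = total weight / number of axles
Load = 128.6 / 8
Load = 16.08 tonnes

16.08


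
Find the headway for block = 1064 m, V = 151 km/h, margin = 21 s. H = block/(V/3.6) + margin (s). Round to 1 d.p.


V = 151 / 3.6 = 41.9444 m/s
Block traversal time = 1064 / 41.9444 = 25.3669 s
Headway = 25.3669 + 21
Headway = 46.4 s

46.4


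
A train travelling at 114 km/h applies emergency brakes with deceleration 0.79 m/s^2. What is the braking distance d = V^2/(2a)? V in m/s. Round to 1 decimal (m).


Convert speed: V = 114 / 3.6 = 31.6667 m/s
V^2 = 1002.7778
d = 1002.7778 / (2 * 0.79)
d = 1002.7778 / 1.58
d = 634.7 m

634.7


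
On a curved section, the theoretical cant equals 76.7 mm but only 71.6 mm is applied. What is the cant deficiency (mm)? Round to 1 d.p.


Cant deficiency = equilibrium cant - actual cant
CD = 76.7 - 71.6
CD = 5.1 mm

5.1


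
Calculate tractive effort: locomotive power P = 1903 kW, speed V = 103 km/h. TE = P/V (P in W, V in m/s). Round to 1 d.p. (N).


Convert: P = 1903 kW = 1903000 W
V = 103 / 3.6 = 28.6111 m/s
TE = 1903000 / 28.6111
TE = 66512.6 N

66512.6


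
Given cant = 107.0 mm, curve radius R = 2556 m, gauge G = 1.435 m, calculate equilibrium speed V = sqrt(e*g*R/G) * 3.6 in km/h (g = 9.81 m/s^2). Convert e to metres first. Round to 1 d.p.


Convert cant: e = 107.0 mm = 0.1070 m
V_ms = sqrt(0.1070 * 9.81 * 2556 / 1.435)
V_ms = sqrt(1869.656111) = 43.2395 m/s
V = 43.2395 * 3.6 = 155.7 km/h

155.7


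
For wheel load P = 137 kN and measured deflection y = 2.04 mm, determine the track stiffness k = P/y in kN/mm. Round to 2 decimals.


Track stiffness k = P / y
k = 137 / 2.04
k = 67.16 kN/mm

67.16


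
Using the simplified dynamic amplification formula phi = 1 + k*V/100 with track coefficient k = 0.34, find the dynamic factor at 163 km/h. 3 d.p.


phi = 1 + k * V / 100
phi = 1 + 0.34 * 163 / 100
phi = 1 + 0.5542
phi = 1.554

1.554


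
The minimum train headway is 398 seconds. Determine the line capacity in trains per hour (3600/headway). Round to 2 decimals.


Capacity = 3600 / headway
Capacity = 3600 / 398
Capacity = 9.05 trains/hour

9.05


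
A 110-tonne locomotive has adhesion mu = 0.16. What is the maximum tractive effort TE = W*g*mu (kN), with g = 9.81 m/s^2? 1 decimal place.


TE_max = W * g * mu
TE_max = 110 * 9.81 * 0.16
TE_max = 1079.1 * 0.16
TE_max = 172.7 kN

172.7


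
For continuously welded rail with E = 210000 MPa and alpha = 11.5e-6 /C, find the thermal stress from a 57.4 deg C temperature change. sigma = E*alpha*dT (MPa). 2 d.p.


sigma = E * alpha * dT
sigma = 210000 * 11.5e-6 * 57.4
sigma = 2.415 * 57.4
sigma = 138.62 MPa

138.62


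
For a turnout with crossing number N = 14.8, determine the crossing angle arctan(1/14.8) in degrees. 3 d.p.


1/N = 1/14.8 = 0.067568
angle = arctan(0.067568) = 0.067465 rad
angle = 0.067465 * 180/pi = 3.865 degrees

3.865


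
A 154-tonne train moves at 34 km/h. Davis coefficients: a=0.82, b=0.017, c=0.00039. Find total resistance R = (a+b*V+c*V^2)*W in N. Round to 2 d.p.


b*V = 0.017 * 34 = 0.578
c*V^2 = 0.00039 * 1156 = 0.45084
R_per_t = 0.82 + 0.578 + 0.45084 = 1.84884 N/t
R_total = 1.84884 * 154 = 284.72 N

284.72


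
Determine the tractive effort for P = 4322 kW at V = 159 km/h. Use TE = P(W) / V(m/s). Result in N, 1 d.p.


Convert: P = 4322 kW = 4322000 W
V = 159 / 3.6 = 44.1667 m/s
TE = 4322000 / 44.1667
TE = 97856.6 N

97856.6


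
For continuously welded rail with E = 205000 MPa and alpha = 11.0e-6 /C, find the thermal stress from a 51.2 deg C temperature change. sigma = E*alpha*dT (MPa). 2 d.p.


sigma = E * alpha * dT
sigma = 205000 * 11.0e-6 * 51.2
sigma = 2.255 * 51.2
sigma = 115.46 MPa

115.46


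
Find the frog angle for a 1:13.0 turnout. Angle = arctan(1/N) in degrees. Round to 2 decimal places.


1/N = 1/13.0 = 0.076923
angle = arctan(0.076923) = 0.076772 rad
angle = 0.076772 * 180/pi = 4.40 degrees

4.40


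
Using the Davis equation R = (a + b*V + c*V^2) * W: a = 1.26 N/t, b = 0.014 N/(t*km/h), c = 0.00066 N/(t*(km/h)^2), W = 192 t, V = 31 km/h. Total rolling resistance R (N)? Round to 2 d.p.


b*V = 0.014 * 31 = 0.434
c*V^2 = 0.00066 * 961 = 0.63426
R_per_t = 1.26 + 0.434 + 0.63426 = 2.32826 N/t
R_total = 2.32826 * 192 = 447.03 N

447.03


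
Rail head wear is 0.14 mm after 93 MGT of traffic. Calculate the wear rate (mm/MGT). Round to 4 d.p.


Wear rate = total wear / cumulative tonnage
Rate = 0.14 / 93
Rate = 0.0015 mm/MGT

0.0015


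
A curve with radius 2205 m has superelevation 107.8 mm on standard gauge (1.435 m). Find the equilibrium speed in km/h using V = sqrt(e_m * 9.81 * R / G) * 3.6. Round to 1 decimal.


Convert cant: e = 107.8 mm = 0.1078 m
V_ms = sqrt(0.1078 * 9.81 * 2205 / 1.435)
V_ms = sqrt(1624.966683) = 40.3109 m/s
V = 40.3109 * 3.6 = 145.1 km/h

145.1


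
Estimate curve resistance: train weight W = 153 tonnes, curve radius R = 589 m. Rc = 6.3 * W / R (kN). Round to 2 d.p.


Rc = 6.3 * W / R
Rc = 6.3 * 153 / 589
Rc = 963.9 / 589
Rc = 1.64 kN

1.64


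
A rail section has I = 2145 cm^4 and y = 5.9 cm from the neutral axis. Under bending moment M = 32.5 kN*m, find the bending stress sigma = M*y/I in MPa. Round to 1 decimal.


Convert units:
M = 32.5 kN*m = 32500000 N*mm
y = 5.9 cm = 59 mm
I = 2145 cm^4 = 21450000 mm^4
sigma = 32500000 * 59 / 21450000
sigma = 89.4 MPa

89.4


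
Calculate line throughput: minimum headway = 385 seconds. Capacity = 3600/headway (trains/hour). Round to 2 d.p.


Capacity = 3600 / headway
Capacity = 3600 / 385
Capacity = 9.35 trains/hour

9.35


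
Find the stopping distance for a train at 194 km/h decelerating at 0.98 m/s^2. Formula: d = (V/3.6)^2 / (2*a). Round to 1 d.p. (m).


Convert speed: V = 194 / 3.6 = 53.8889 m/s
V^2 = 2904.0123
d = 2904.0123 / (2 * 0.98)
d = 2904.0123 / 1.96
d = 1481.6 m

1481.6


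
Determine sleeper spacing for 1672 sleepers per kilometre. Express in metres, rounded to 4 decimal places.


Spacing = 1000 m / number of sleepers
Spacing = 1000 / 1672
Spacing = 0.5981 m

0.5981


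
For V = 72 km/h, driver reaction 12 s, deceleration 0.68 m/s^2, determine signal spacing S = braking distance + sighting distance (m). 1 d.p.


V = 72 / 3.6 = 20.0 m/s
Braking distance = 20.0^2 / (2*0.68) = 294.1176 m
Sighting distance = 20.0 * 12 = 240.0 m
S = 294.1176 + 240.0 = 534.1 m

534.1


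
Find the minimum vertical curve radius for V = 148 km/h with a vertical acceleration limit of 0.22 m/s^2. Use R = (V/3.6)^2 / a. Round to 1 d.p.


Convert speed: V = 148 / 3.6 = 41.1111 m/s
V^2 = 1690.1235 m^2/s^2
R_v = 1690.1235 / 0.22
R_v = 7682.4 m

7682.4


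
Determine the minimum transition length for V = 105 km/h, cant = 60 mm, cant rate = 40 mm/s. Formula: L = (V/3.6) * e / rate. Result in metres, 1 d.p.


Convert speed: V = 105 / 3.6 = 29.1667 m/s
L = 29.1667 * 60 / 40
L = 1750.0 / 40
L = 43.8 m

43.8


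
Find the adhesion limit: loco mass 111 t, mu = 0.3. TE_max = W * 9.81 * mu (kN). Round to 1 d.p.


TE_max = W * g * mu
TE_max = 111 * 9.81 * 0.3
TE_max = 1088.91 * 0.3
TE_max = 326.7 kN

326.7


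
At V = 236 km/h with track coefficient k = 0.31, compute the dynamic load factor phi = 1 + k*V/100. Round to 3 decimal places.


phi = 1 + k * V / 100
phi = 1 + 0.31 * 236 / 100
phi = 1 + 0.7316
phi = 1.732

1.732


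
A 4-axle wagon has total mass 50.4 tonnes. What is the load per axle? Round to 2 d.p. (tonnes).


Load per axle = total weight / number of axles
Load = 50.4 / 4
Load = 12.60 tonnes

12.60


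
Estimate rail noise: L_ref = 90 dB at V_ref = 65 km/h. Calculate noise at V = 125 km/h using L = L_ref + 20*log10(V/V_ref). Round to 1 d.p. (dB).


V/V_ref = 125 / 65 = 1.923077
log10(1.923077) = 0.283997
20 * 0.283997 = 5.6799
L = 90 + 5.6799 = 95.7 dB

95.7


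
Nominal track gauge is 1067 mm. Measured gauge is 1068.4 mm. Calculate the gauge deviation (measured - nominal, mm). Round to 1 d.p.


Deviation = measured - nominal
Deviation = 1068.4 - 1067
Deviation = 1.4 mm

1.4


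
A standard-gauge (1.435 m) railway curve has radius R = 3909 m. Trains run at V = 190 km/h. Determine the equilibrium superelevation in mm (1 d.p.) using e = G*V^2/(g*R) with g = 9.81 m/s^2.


Convert speed: V = 190 / 3.6 = 52.7778 m/s
Apply formula: e = 1.435 * 52.7778^2 / (9.81 * 3909)
e = 1.435 * 2785.4938 / 38347.29
e = 0.104236 m = 104.2 mm

104.2


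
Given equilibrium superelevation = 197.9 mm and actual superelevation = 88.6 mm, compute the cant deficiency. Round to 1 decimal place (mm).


Cant deficiency = equilibrium cant - actual cant
CD = 197.9 - 88.6
CD = 109.3 mm

109.3


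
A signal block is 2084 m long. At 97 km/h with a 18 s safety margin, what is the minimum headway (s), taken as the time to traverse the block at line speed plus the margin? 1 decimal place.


V = 97 / 3.6 = 26.9444 m/s
Block traversal time = 2084 / 26.9444 = 77.3443 s
Headway = 77.3443 + 18
Headway = 95.3 s

95.3


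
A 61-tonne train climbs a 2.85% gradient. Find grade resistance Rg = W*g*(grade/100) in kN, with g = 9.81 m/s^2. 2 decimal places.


Rg = W * 9.81 * grade / 100
Rg = 61 * 9.81 * 2.85 / 100
Rg = 598.41 * 0.0285
Rg = 17.05 kN

17.05


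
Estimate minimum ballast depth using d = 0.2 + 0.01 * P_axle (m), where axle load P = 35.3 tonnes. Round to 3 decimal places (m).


d = 0.2 + 0.01 * 35.3
d = 0.2 + 0.353
d = 0.553 m

0.553


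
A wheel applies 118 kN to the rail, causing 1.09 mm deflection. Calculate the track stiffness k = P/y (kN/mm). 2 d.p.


Track stiffness k = P / y
k = 118 / 1.09
k = 108.26 kN/mm

108.26


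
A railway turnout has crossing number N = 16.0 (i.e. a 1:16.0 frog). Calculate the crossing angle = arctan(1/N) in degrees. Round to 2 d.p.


1/N = 1/16.0 = 0.0625
angle = arctan(0.0625) = 0.062419 rad
angle = 0.062419 * 180/pi = 3.58 degrees

3.58


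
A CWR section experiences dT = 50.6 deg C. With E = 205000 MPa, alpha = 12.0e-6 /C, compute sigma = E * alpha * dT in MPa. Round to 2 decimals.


sigma = E * alpha * dT
sigma = 205000 * 12.0e-6 * 50.6
sigma = 2.46 * 50.6
sigma = 124.48 MPa

124.48


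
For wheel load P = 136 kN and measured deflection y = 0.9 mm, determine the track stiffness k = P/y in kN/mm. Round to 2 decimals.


Track stiffness k = P / y
k = 136 / 0.9
k = 151.11 kN/mm

151.11


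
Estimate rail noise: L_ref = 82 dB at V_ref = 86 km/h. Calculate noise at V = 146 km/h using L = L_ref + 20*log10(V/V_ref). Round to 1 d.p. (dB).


V/V_ref = 146 / 86 = 1.697674
log10(1.697674) = 0.229854
20 * 0.229854 = 4.5971
L = 82 + 4.5971 = 86.6 dB

86.6


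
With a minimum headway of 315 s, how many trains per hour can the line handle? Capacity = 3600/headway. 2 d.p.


Capacity = 3600 / headway
Capacity = 3600 / 315
Capacity = 11.43 trains/hour

11.43


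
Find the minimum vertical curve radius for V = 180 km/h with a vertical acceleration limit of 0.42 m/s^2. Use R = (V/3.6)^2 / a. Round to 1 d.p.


Convert speed: V = 180 / 3.6 = 50.0 m/s
V^2 = 2500.0 m^2/s^2
R_v = 2500.0 / 0.42
R_v = 5952.4 m

5952.4


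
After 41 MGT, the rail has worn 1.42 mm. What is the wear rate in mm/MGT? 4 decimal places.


Wear rate = total wear / cumulative tonnage
Rate = 1.42 / 41
Rate = 0.0346 mm/MGT

0.0346


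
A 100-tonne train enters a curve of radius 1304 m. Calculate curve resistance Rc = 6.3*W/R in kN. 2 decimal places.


Rc = 6.3 * W / R
Rc = 6.3 * 100 / 1304
Rc = 630.0 / 1304
Rc = 0.48 kN

0.48


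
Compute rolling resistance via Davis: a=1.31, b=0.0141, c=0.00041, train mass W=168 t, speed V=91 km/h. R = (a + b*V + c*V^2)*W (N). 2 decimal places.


b*V = 0.0141 * 91 = 1.2831
c*V^2 = 0.00041 * 8281 = 3.39521
R_per_t = 1.31 + 1.2831 + 3.39521 = 5.98831 N/t
R_total = 5.98831 * 168 = 1006.04 N

1006.04


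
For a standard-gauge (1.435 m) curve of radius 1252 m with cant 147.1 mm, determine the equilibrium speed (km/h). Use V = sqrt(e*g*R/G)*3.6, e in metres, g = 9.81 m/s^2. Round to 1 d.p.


Convert cant: e = 147.1 mm = 0.1471 m
V_ms = sqrt(0.1471 * 9.81 * 1252 / 1.435)
V_ms = sqrt(1259.024287) = 35.4827 m/s
V = 35.4827 * 3.6 = 127.7 km/h

127.7


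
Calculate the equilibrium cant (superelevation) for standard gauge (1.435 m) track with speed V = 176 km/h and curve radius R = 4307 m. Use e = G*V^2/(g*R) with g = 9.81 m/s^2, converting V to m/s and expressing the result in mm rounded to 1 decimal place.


Convert speed: V = 176 / 3.6 = 48.8889 m/s
Apply formula: e = 1.435 * 48.8889^2 / (9.81 * 4307)
e = 1.435 * 2390.1235 / 42251.67
e = 0.081176 m = 81.2 mm

81.2


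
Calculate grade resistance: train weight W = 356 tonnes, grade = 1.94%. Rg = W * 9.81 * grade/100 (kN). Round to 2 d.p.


Rg = W * 9.81 * grade / 100
Rg = 356 * 9.81 * 1.94 / 100
Rg = 3492.36 * 0.0194
Rg = 67.75 kN

67.75


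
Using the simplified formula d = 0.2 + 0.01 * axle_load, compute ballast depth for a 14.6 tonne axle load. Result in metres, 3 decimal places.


d = 0.2 + 0.01 * 14.6
d = 0.2 + 0.146
d = 0.346 m

0.346


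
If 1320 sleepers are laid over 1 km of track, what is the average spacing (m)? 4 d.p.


Spacing = 1000 m / number of sleepers
Spacing = 1000 / 1320
Spacing = 0.7576 m

0.7576


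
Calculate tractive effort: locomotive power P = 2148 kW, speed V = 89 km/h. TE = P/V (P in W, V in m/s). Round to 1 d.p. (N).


Convert: P = 2148 kW = 2148000 W
V = 89 / 3.6 = 24.7222 m/s
TE = 2148000 / 24.7222
TE = 86885.4 N

86885.4


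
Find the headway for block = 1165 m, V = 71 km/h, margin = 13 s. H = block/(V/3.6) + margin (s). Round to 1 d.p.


V = 71 / 3.6 = 19.7222 m/s
Block traversal time = 1165 / 19.7222 = 59.0704 s
Headway = 59.0704 + 13
Headway = 72.1 s

72.1


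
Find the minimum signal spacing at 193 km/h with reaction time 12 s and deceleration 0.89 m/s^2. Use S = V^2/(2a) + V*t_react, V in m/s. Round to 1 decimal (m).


V = 193 / 3.6 = 53.6111 m/s
Braking distance = 53.6111^2 / (2*0.89) = 1614.6917 m
Sighting distance = 53.6111 * 12 = 643.3333 m
S = 1614.6917 + 643.3333 = 2258.0 m

2258.0


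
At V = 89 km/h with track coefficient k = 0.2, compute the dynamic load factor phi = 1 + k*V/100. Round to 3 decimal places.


phi = 1 + k * V / 100
phi = 1 + 0.2 * 89 / 100
phi = 1 + 0.178
phi = 1.178

1.178


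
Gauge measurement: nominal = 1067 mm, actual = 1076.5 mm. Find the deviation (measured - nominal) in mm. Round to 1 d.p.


Deviation = measured - nominal
Deviation = 1076.5 - 1067
Deviation = 9.5 mm

9.5


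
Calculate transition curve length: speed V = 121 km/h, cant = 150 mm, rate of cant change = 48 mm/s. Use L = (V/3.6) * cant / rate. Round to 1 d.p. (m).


Convert speed: V = 121 / 3.6 = 33.6111 m/s
L = 33.6111 * 150 / 48
L = 5041.6667 / 48
L = 105.0 m

105.0


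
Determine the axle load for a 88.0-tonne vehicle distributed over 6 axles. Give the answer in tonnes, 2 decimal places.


Load per axle = total weight / number of axles
Load = 88.0 / 6
Load = 14.67 tonnes

14.67


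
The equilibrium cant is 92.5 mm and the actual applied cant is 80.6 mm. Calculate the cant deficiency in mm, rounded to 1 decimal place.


Cant deficiency = equilibrium cant - actual cant
CD = 92.5 - 80.6
CD = 11.9 mm

11.9


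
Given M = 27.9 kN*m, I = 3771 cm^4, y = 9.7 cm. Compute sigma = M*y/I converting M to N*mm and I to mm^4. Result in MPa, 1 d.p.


Convert units:
M = 27.9 kN*m = 27900000 N*mm
y = 9.7 cm = 97 mm
I = 3771 cm^4 = 37710000 mm^4
sigma = 27900000 * 97 / 37710000
sigma = 71.8 MPa

71.8


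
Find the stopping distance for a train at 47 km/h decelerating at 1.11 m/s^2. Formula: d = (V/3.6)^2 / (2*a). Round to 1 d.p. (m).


Convert speed: V = 47 / 3.6 = 13.0556 m/s
V^2 = 170.4475
d = 170.4475 / (2 * 1.11)
d = 170.4475 / 2.22
d = 76.8 m

76.8


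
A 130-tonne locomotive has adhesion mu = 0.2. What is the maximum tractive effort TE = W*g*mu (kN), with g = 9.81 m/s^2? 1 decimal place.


TE_max = W * g * mu
TE_max = 130 * 9.81 * 0.2
TE_max = 1275.3 * 0.2
TE_max = 255.1 kN

255.1


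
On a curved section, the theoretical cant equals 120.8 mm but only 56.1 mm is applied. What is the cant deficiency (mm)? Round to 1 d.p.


Cant deficiency = equilibrium cant - actual cant
CD = 120.8 - 56.1
CD = 64.7 mm

64.7


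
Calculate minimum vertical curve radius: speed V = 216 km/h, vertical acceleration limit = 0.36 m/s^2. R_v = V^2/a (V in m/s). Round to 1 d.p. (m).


Convert speed: V = 216 / 3.6 = 60.0 m/s
V^2 = 3600.0 m^2/s^2
R_v = 3600.0 / 0.36
R_v = 10000.0 m

10000.0


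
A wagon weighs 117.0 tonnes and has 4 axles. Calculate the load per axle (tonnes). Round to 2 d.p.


Load per axle = total weight / number of axles
Load = 117.0 / 4
Load = 29.25 tonnes

29.25


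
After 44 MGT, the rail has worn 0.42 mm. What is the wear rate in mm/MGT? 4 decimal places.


Wear rate = total wear / cumulative tonnage
Rate = 0.42 / 44
Rate = 0.0095 mm/MGT

0.0095


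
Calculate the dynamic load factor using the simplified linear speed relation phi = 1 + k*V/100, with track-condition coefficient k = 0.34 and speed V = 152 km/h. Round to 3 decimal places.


phi = 1 + k * V / 100
phi = 1 + 0.34 * 152 / 100
phi = 1 + 0.5168
phi = 1.517

1.517


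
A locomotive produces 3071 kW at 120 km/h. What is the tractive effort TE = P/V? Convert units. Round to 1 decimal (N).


Convert: P = 3071 kW = 3071000 W
V = 120 / 3.6 = 33.3333 m/s
TE = 3071000 / 33.3333
TE = 92130.0 N

92130.0


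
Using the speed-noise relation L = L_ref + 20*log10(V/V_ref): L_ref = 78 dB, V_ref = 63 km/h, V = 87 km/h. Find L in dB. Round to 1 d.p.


V/V_ref = 87 / 63 = 1.380952
log10(1.380952) = 0.140179
20 * 0.140179 = 2.8036
L = 78 + 2.8036 = 80.8 dB

80.8


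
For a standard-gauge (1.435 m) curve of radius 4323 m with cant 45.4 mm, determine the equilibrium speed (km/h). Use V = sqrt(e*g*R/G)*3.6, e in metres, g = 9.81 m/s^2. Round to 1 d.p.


Convert cant: e = 45.4 mm = 0.0454 m
V_ms = sqrt(0.0454 * 9.81 * 4323 / 1.435)
V_ms = sqrt(1341.708573) = 36.6293 m/s
V = 36.6293 * 3.6 = 131.9 km/h

131.9


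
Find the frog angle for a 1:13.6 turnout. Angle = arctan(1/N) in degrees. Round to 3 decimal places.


1/N = 1/13.6 = 0.073529
angle = arctan(0.073529) = 0.073397 rad
angle = 0.073397 * 180/pi = 4.205 degrees

4.205


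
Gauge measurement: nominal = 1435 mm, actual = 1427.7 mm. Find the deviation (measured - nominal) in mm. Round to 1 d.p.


Deviation = measured - nominal
Deviation = 1427.7 - 1435
Deviation = -7.3 mm

-7.3


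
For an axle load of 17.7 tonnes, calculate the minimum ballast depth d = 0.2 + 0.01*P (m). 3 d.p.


d = 0.2 + 0.01 * 17.7
d = 0.2 + 0.177
d = 0.377 m

0.377


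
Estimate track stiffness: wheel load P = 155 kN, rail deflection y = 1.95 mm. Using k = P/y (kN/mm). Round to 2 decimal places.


Track stiffness k = P / y
k = 155 / 1.95
k = 79.49 kN/mm

79.49


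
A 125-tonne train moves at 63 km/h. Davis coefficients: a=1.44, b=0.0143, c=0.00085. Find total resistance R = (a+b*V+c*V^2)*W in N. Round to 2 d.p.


b*V = 0.0143 * 63 = 0.9009
c*V^2 = 0.00085 * 3969 = 3.37365
R_per_t = 1.44 + 0.9009 + 3.37365 = 5.71455 N/t
R_total = 5.71455 * 125 = 714.32 N

714.32


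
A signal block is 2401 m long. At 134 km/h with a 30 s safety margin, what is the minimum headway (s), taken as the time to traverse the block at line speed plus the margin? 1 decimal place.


V = 134 / 3.6 = 37.2222 m/s
Block traversal time = 2401 / 37.2222 = 64.5045 s
Headway = 64.5045 + 30
Headway = 94.5 s

94.5


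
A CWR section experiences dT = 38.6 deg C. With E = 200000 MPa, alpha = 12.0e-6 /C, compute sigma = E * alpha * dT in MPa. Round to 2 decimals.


sigma = E * alpha * dT
sigma = 200000 * 12.0e-6 * 38.6
sigma = 2.4 * 38.6
sigma = 92.64 MPa

92.64


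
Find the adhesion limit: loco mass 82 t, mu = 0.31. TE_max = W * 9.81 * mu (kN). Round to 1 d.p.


TE_max = W * g * mu
TE_max = 82 * 9.81 * 0.31
TE_max = 804.42 * 0.31
TE_max = 249.4 kN

249.4


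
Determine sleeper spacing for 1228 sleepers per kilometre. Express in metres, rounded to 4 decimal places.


Spacing = 1000 m / number of sleepers
Spacing = 1000 / 1228
Spacing = 0.8143 m

0.8143


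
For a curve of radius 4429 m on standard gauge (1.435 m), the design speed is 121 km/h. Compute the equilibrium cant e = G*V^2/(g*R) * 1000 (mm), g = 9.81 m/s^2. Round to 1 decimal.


Convert speed: V = 121 / 3.6 = 33.6111 m/s
Apply formula: e = 1.435 * 33.6111^2 / (9.81 * 4429)
e = 1.435 * 1129.7068 / 43448.49
e = 0.037312 m = 37.3 mm

37.3


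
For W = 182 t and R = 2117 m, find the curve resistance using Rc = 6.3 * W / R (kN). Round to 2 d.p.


Rc = 6.3 * W / R
Rc = 6.3 * 182 / 2117
Rc = 1146.6 / 2117
Rc = 0.54 kN

0.54


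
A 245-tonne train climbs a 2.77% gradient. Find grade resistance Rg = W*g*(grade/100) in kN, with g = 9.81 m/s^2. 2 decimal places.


Rg = W * 9.81 * grade / 100
Rg = 245 * 9.81 * 2.77 / 100
Rg = 2403.45 * 0.0277
Rg = 66.58 kN

66.58


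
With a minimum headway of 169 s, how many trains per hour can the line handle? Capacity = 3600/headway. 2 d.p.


Capacity = 3600 / headway
Capacity = 3600 / 169
Capacity = 21.30 trains/hour

21.30


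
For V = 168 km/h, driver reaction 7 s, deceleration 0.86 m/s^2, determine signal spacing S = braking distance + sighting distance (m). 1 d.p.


V = 168 / 3.6 = 46.6667 m/s
Braking distance = 46.6667^2 / (2*0.86) = 1266.1499 m
Sighting distance = 46.6667 * 7 = 326.6667 m
S = 1266.1499 + 326.6667 = 1592.8 m

1592.8


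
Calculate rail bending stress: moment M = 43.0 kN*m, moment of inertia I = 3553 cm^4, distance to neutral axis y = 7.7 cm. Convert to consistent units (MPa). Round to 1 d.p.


Convert units:
M = 43.0 kN*m = 43000000 N*mm
y = 7.7 cm = 77 mm
I = 3553 cm^4 = 35530000 mm^4
sigma = 43000000 * 77 / 35530000
sigma = 93.2 MPa

93.2


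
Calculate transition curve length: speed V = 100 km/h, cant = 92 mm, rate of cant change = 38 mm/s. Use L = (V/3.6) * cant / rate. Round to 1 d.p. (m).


Convert speed: V = 100 / 3.6 = 27.7778 m/s
L = 27.7778 * 92 / 38
L = 2555.5556 / 38
L = 67.3 m

67.3


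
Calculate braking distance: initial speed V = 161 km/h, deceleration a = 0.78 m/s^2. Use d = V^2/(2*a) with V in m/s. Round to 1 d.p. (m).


Convert speed: V = 161 / 3.6 = 44.7222 m/s
V^2 = 2000.0772
d = 2000.0772 / (2 * 0.78)
d = 2000.0772 / 1.56
d = 1282.1 m

1282.1


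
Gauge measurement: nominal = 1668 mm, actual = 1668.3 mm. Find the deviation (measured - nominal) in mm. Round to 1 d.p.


Deviation = measured - nominal
Deviation = 1668.3 - 1668
Deviation = 0.3 mm

0.3


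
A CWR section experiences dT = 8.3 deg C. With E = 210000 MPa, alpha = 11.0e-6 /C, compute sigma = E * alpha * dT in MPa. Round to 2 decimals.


sigma = E * alpha * dT
sigma = 210000 * 11.0e-6 * 8.3
sigma = 2.31 * 8.3
sigma = 19.17 MPa

19.17


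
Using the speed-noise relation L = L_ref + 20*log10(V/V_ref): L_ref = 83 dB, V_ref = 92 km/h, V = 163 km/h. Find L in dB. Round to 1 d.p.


V/V_ref = 163 / 92 = 1.771739
log10(1.771739) = 0.2484
20 * 0.2484 = 4.968
L = 83 + 4.968 = 88.0 dB

88.0


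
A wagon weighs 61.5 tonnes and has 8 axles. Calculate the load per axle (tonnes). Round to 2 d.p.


Load per axle = total weight / number of axles
Load = 61.5 / 8
Load = 7.69 tonnes

7.69


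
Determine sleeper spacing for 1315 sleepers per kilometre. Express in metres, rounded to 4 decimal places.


Spacing = 1000 m / number of sleepers
Spacing = 1000 / 1315
Spacing = 0.7605 m

0.7605


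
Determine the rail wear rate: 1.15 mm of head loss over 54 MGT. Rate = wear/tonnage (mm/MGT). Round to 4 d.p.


Wear rate = total wear / cumulative tonnage
Rate = 1.15 / 54
Rate = 0.0213 mm/MGT

0.0213


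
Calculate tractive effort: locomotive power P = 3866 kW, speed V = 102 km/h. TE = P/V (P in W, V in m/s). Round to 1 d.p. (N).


Convert: P = 3866 kW = 3866000 W
V = 102 / 3.6 = 28.3333 m/s
TE = 3866000 / 28.3333
TE = 136447.1 N

136447.1


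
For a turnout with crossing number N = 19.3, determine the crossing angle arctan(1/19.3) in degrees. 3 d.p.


1/N = 1/19.3 = 0.051813
angle = arctan(0.051813) = 0.051767 rad
angle = 0.051767 * 180/pi = 2.966 degrees

2.966


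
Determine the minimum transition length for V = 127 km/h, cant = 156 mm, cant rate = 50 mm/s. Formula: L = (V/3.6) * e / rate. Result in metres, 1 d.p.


Convert speed: V = 127 / 3.6 = 35.2778 m/s
L = 35.2778 * 156 / 50
L = 5503.3333 / 50
L = 110.1 m

110.1


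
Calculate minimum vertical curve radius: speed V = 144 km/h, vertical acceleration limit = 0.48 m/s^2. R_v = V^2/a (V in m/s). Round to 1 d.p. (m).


Convert speed: V = 144 / 3.6 = 40.0 m/s
V^2 = 1600.0 m^2/s^2
R_v = 1600.0 / 0.48
R_v = 3333.3 m

3333.3


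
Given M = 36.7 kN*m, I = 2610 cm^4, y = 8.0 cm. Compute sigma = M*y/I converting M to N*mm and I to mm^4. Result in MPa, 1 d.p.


Convert units:
M = 36.7 kN*m = 36700000 N*mm
y = 8.0 cm = 80 mm
I = 2610 cm^4 = 26100000 mm^4
sigma = 36700000 * 80 / 26100000
sigma = 112.5 MPa

112.5


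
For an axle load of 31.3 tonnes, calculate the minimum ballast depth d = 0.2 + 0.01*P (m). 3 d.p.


d = 0.2 + 0.01 * 31.3
d = 0.2 + 0.313
d = 0.513 m

0.513


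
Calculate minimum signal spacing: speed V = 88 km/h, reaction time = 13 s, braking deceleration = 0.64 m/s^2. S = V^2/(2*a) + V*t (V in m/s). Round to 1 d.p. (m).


V = 88 / 3.6 = 24.4444 m/s
Braking distance = 24.4444^2 / (2*0.64) = 466.821 m
Sighting distance = 24.4444 * 13 = 317.7778 m
S = 466.821 + 317.7778 = 784.6 m

784.6


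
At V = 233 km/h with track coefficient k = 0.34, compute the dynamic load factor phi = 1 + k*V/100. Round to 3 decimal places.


phi = 1 + k * V / 100
phi = 1 + 0.34 * 233 / 100
phi = 1 + 0.7922
phi = 1.792

1.792


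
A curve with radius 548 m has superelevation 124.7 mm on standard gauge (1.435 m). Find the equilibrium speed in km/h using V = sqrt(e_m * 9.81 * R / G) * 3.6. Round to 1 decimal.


Convert cant: e = 124.7 mm = 0.1247 m
V_ms = sqrt(0.1247 * 9.81 * 548 / 1.435)
V_ms = sqrt(467.158353) = 21.6138 m/s
V = 21.6138 * 3.6 = 77.8 km/h

77.8


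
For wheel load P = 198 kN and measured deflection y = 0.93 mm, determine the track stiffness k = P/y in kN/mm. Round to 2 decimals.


Track stiffness k = P / y
k = 198 / 0.93
k = 212.90 kN/mm

212.90


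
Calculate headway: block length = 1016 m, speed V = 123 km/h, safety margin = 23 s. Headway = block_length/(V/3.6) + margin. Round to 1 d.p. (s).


V = 123 / 3.6 = 34.1667 m/s
Block traversal time = 1016 / 34.1667 = 29.7366 s
Headway = 29.7366 + 23
Headway = 52.7 s

52.7


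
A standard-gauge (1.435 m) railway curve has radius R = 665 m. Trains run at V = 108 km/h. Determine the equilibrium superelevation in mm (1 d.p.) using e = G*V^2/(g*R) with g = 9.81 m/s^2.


Convert speed: V = 108 / 3.6 = 30.0 m/s
Apply formula: e = 1.435 * 30.0^2 / (9.81 * 665)
e = 1.435 * 900.0 / 6523.65
e = 0.197972 m = 198.0 mm

198.0


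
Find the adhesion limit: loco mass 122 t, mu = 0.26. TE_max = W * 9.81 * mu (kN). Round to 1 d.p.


TE_max = W * g * mu
TE_max = 122 * 9.81 * 0.26
TE_max = 1196.82 * 0.26
TE_max = 311.2 kN

311.2


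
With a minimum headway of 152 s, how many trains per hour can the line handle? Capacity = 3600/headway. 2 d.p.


Capacity = 3600 / headway
Capacity = 3600 / 152
Capacity = 23.68 trains/hour

23.68


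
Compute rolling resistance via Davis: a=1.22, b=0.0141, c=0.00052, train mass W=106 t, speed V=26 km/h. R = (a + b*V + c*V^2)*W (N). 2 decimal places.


b*V = 0.0141 * 26 = 0.3666
c*V^2 = 0.00052 * 676 = 0.35152
R_per_t = 1.22 + 0.3666 + 0.35152 = 1.93812 N/t
R_total = 1.93812 * 106 = 205.44 N

205.44


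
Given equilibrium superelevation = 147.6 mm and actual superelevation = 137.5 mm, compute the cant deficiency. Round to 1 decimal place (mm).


Cant deficiency = equilibrium cant - actual cant
CD = 147.6 - 137.5
CD = 10.1 mm

10.1


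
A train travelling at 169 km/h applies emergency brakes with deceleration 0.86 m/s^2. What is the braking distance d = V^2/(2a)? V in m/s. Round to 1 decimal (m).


Convert speed: V = 169 / 3.6 = 46.9444 m/s
V^2 = 2203.7809
d = 2203.7809 / (2 * 0.86)
d = 2203.7809 / 1.72
d = 1281.3 m

1281.3


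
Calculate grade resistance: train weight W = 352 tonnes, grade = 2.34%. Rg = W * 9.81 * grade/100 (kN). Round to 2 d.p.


Rg = W * 9.81 * grade / 100
Rg = 352 * 9.81 * 2.34 / 100
Rg = 3453.12 * 0.0234
Rg = 80.80 kN

80.80


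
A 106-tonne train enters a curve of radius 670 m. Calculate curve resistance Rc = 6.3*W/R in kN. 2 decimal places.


Rc = 6.3 * W / R
Rc = 6.3 * 106 / 670
Rc = 667.8 / 670
Rc = 1.00 kN

1.00


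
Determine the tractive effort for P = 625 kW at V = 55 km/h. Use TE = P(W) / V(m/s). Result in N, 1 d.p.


Convert: P = 625 kW = 625000 W
V = 55 / 3.6 = 15.2778 m/s
TE = 625000 / 15.2778
TE = 40909.1 N

40909.1


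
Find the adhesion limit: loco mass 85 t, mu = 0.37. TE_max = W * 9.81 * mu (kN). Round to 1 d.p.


TE_max = W * g * mu
TE_max = 85 * 9.81 * 0.37
TE_max = 833.85 * 0.37
TE_max = 308.5 kN

308.5


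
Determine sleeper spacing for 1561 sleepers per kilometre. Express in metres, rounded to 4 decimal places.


Spacing = 1000 m / number of sleepers
Spacing = 1000 / 1561
Spacing = 0.6406 m

0.6406


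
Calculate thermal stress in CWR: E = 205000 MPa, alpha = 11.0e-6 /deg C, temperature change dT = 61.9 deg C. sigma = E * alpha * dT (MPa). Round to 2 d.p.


sigma = E * alpha * dT
sigma = 205000 * 11.0e-6 * 61.9
sigma = 2.255 * 61.9
sigma = 139.58 MPa

139.58


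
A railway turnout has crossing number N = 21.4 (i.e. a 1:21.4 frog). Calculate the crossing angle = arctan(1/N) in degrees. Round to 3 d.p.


1/N = 1/21.4 = 0.046729
angle = arctan(0.046729) = 0.046695 rad
angle = 0.046695 * 180/pi = 2.675 degrees

2.675


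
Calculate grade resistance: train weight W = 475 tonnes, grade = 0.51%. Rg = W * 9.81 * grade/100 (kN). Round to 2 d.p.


Rg = W * 9.81 * grade / 100
Rg = 475 * 9.81 * 0.51 / 100
Rg = 4659.75 * 0.0051
Rg = 23.76 kN

23.76


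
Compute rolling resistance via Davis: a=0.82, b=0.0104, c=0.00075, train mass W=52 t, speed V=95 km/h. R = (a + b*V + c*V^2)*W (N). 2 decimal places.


b*V = 0.0104 * 95 = 0.988
c*V^2 = 0.00075 * 9025 = 6.76875
R_per_t = 0.82 + 0.988 + 6.76875 = 8.57675 N/t
R_total = 8.57675 * 52 = 445.99 N

445.99


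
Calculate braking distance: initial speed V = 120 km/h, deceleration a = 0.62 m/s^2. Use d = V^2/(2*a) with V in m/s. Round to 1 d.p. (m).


Convert speed: V = 120 / 3.6 = 33.3333 m/s
V^2 = 1111.1111
d = 1111.1111 / (2 * 0.62)
d = 1111.1111 / 1.24
d = 896.1 m

896.1


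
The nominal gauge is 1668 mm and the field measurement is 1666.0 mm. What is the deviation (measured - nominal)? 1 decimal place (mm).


Deviation = measured - nominal
Deviation = 1666.0 - 1668
Deviation = -2.0 mm

-2.0


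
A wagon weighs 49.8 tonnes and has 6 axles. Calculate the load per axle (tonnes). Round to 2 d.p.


Load per axle = total weight / number of axles
Load = 49.8 / 6
Load = 8.30 tonnes

8.30


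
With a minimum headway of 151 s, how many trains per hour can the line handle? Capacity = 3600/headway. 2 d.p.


Capacity = 3600 / headway
Capacity = 3600 / 151
Capacity = 23.84 trains/hour

23.84


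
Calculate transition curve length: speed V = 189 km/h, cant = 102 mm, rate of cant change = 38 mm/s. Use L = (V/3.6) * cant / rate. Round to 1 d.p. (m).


Convert speed: V = 189 / 3.6 = 52.5 m/s
L = 52.5 * 102 / 38
L = 5355.0 / 38
L = 140.9 m

140.9


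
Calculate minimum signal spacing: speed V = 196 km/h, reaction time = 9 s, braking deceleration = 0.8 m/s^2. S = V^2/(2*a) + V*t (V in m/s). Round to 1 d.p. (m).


V = 196 / 3.6 = 54.4444 m/s
Braking distance = 54.4444^2 / (2*0.8) = 1852.6235 m
Sighting distance = 54.4444 * 9 = 490.0 m
S = 1852.6235 + 490.0 = 2342.6 m

2342.6


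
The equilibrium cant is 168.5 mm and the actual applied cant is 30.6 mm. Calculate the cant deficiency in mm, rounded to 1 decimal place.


Cant deficiency = equilibrium cant - actual cant
CD = 168.5 - 30.6
CD = 137.9 mm

137.9


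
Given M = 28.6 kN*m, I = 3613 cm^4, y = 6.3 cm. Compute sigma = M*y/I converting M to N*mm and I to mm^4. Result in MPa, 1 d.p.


Convert units:
M = 28.6 kN*m = 28600000 N*mm
y = 6.3 cm = 63 mm
I = 3613 cm^4 = 36130000 mm^4
sigma = 28600000 * 63 / 36130000
sigma = 49.9 MPa

49.9


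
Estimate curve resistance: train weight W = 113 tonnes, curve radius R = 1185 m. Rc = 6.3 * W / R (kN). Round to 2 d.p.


Rc = 6.3 * W / R
Rc = 6.3 * 113 / 1185
Rc = 711.9 / 1185
Rc = 0.60 kN

0.60


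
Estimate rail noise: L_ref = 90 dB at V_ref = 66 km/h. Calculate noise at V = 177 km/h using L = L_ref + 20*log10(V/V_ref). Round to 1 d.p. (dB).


V/V_ref = 177 / 66 = 2.681818
log10(2.681818) = 0.428429
20 * 0.428429 = 8.5686
L = 90 + 8.5686 = 98.6 dB

98.6


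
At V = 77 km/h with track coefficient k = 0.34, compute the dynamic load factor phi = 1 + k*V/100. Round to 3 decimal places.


phi = 1 + k * V / 100
phi = 1 + 0.34 * 77 / 100
phi = 1 + 0.2618
phi = 1.262

1.262


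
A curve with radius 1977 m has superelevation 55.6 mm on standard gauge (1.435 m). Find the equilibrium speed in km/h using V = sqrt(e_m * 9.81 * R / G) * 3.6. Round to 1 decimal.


Convert cant: e = 55.6 mm = 0.0556 m
V_ms = sqrt(0.0556 * 9.81 * 1977 / 1.435)
V_ms = sqrt(751.447367) = 27.4125 m/s
V = 27.4125 * 3.6 = 98.7 km/h

98.7


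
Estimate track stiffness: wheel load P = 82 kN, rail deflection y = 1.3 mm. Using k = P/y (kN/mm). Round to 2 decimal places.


Track stiffness k = P / y
k = 82 / 1.3
k = 63.08 kN/mm

63.08
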